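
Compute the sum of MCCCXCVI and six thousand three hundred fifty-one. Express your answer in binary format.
Convert MCCCXCVI (Roman numeral) → 1000 + 100 + 100 + 100 + 90 + 5 + 1 = 1396 (decimal)
Convert six thousand three hundred fifty-one (English words) → 6×1000 + 3×100 + 51 = 6351 (decimal)
Compute 1396 + 6351 = 7747
Convert 7747 (decimal) → 7747 = 4096 + 2048 + 1024 + 512 + 64 + 2 + 1 → 0b1111001000011 (binary)
0b1111001000011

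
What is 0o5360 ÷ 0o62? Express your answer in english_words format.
Convert 0o5360 (octal) → 5×512 + 3×64 + 6×8 = 2800 (decimal)
Convert 0o62 (octal) → 6×8 + 2 = 50 (decimal)
Compute 2800 ÷ 50 = 56
Convert 56 (decimal) → fifty-six (English words)
fifty-six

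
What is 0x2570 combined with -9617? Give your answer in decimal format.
Convert 0x2570 (hexadecimal) → 2×4096 + 5×256 + 7×16 = 9584 (decimal)
Compute 9584 + -9617 = -33
-33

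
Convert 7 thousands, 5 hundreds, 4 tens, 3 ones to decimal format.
Convert 7 thousands, 5 hundreds, 4 tens, 3 ones (place-value notation) → 7×1000 + 5×100 + 4×10 + 3 = 7543 (decimal)
7543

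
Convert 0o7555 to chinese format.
Convert 0o7555 (octal) → 7×512 + 5×64 + 5×8 + 5 = 3949 (decimal)
Convert 3949 (decimal) → 3949 = 3×1000 + 9×100 + 4×10 + 9 → 三千九百四十九 (Chinese numeral)
三千九百四十九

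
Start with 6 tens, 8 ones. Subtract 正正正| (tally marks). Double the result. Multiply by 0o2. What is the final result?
Convert 6 tens, 8 ones (place-value notation) → 6×10 + 8 = 68 (decimal)
Start: 68
Convert 正正正| (tally marks) → 5 + 5 + 5 + 1 = 16 (decimal)
68 - 16 = 52
52 × 2 = 104
Convert 0o2 (octal) → 2 (decimal)
104 × 2 = 208
208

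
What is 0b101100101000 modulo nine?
Convert 0b101100101000 (binary) → 2048 + 512 + 256 + 32 + 8 = 2856 (decimal)
Convert nine (English words) → 9 (decimal)
Compute 2856 mod 9 = 3
3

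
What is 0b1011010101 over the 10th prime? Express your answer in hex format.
Convert 0b1011010101 (binary) → 512 + 128 + 64 + 16 + 4 + 1 = 725 (decimal)
Convert the 10th prime (prime index) → 29 (decimal)
Compute 725 ÷ 29 = 25
Convert 25 (decimal) → 25 = 1×16 + 9 → 0x19 (hexadecimal)
0x19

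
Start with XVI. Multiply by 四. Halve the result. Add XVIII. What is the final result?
Convert XVI (Roman numeral) → 10 + 5 + 1 = 16 (decimal)
Start: 16
Convert 四 (Chinese numeral) → 4 (decimal)
16 × 4 = 64
64 ÷ 2 = 32
Convert XVIII (Roman numeral) → 10 + 5 + 1 + 1 + 1 = 18 (decimal)
32 + 18 = 50
50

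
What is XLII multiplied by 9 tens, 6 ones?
Convert XLII (Roman numeral) → 40 + 1 + 1 = 42 (decimal)
Convert 9 tens, 6 ones (place-value notation) → 9×10 + 6 = 96 (decimal)
Compute 42 × 96 = 4032
4032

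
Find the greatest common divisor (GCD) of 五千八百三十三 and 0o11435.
Convert 五千八百三十三 (Chinese numeral) → 5×1000 + 8×100 + 3×10 + 3 = 5833 (decimal)
Convert 0o11435 (octal) → 1×4096 + 1×512 + 4×64 + 3×8 + 5 = 4893 (decimal)
Compute gcd(5833, 4893) = 1
1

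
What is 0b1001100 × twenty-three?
Convert 0b1001100 (binary) → 64 + 8 + 4 = 76 (decimal)
Convert twenty-three (English words) → 23 (decimal)
Compute 76 × 23 = 1748
1748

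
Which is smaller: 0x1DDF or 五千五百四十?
Convert 0x1DDF (hexadecimal) → 1×4096 + 13×256 + 13×16 + 15 = 7647 (decimal)
Convert 五千五百四十 (Chinese numeral) → 5×1000 + 5×100 + 4×10 = 5540 (decimal)
Compare 7647 vs 5540: smaller = 5540
5540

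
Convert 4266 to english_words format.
Convert 4266 (decimal) → 4266 = 4×1000 + 2×100 + 66 → four thousand two hundred sixty-six (English words)
four thousand two hundred sixty-six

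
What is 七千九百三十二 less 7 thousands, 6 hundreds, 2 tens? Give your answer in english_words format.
Convert 七千九百三十二 (Chinese numeral) → 7×1000 + 9×100 + 3×10 + 2 = 7932 (decimal)
Convert 7 thousands, 6 hundreds, 2 tens (place-value notation) → 7×1000 + 6×100 + 2×10 = 7620 (decimal)
Compute 7932 - 7620 = 312
Convert 312 (decimal) → 312 = 3×100 + 12 → three hundred twelve (English words)
three hundred twelve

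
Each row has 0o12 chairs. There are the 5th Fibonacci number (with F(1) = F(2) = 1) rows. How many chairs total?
Convert 0o12 (octal) → 1×8 + 2 = 10 (decimal)
Convert the 5th Fibonacci number (with F(1) = F(2) = 1) (Fibonacci index) → 1, 1, 2, 3, 5 → 5 (decimal)
Compute 10 × 5 = 50
50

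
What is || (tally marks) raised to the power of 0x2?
Convert || (tally marks) → 2 (decimal)
Convert 0x2 (hexadecimal) → 2 (decimal)
Compute 2 ^ 2 = 4
4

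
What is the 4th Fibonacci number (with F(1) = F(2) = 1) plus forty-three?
The 4th Fibonacci number (with F(1) = F(2) = 1): 1, 1, 2, 3 → 3
Convert forty-three (English words) → 43 (decimal)
Compute 3 + 43 = 46
46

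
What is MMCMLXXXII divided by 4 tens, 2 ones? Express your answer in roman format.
Convert MMCMLXXXII (Roman numeral) → 1000 + 1000 + 900 + 50 + 10 + 10 + 10 + 1 + 1 = 2982 (decimal)
Convert 4 tens, 2 ones (place-value notation) → 4×10 + 2 = 42 (decimal)
Compute 2982 ÷ 42 = 71
Convert 71 (decimal) → 71 = 50 + 10 + 10 + 1 → LXXI (Roman numeral)
LXXI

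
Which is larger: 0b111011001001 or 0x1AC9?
Convert 0b111011001001 (binary) → 2048 + 1024 + 512 + 128 + 64 + 8 + 1 = 3785 (decimal)
Convert 0x1AC9 (hexadecimal) → 1×4096 + 10×256 + 12×16 + 9 = 6857 (decimal)
Compare 3785 vs 6857: larger = 6857
6857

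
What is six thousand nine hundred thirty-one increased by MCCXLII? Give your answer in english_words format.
Convert six thousand nine hundred thirty-one (English words) → 6×1000 + 9×100 + 31 = 6931 (decimal)
Convert MCCXLII (Roman numeral) → 1000 + 100 + 100 + 40 + 1 + 1 = 1242 (decimal)
Compute 6931 + 1242 = 8173
Convert 8173 (decimal) → 8173 = 8×1000 + 1×100 + 73 → eight thousand one hundred seventy-three (English words)
eight thousand one hundred seventy-three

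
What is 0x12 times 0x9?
Convert 0x12 (hexadecimal) → 1×16 + 2 = 18 (decimal)
Convert 0x9 (hexadecimal) → 9 (decimal)
Compute 18 × 9 = 162
162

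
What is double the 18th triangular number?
The 18th triangular number = 18×19/2 = 171
Compute 171 × 2 = 342
342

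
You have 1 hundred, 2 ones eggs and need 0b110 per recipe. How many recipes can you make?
Convert 1 hundred, 2 ones (place-value notation) → 1×100 + 2 = 102 (decimal)
Convert 0b110 (binary) → 4 + 2 = 6 (decimal)
Compute 102 ÷ 6 = 17
17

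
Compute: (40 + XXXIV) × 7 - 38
Convert XXXIV (Roman numeral) → 10 + 10 + 10 + 4 = 34 (decimal)
Expression in decimal: (40 + 34) × 7 - 38
Parentheses first: 40 + 34 = 74
Multiply: 74 × 7 = 518
Subtract: 518 - 38 = 480
480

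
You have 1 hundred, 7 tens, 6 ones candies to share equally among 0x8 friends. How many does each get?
Convert 1 hundred, 7 tens, 6 ones (place-value notation) → 1×100 + 7×10 + 6 = 176 (decimal)
Convert 0x8 (hexadecimal) → 8 (decimal)
Compute 176 ÷ 8 = 22
22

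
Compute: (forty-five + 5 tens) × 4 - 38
Convert forty-five (English words) → 45 (decimal)
Convert 5 tens (place-value notation) → 5×10 = 50 (decimal)
Expression in decimal: (45 + 50) × 4 - 38
Parentheses first: 45 + 50 = 95
Multiply: 95 × 4 = 380
Subtract: 380 - 38 = 342
342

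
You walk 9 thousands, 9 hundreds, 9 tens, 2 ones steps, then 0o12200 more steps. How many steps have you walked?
Convert 9 thousands, 9 hundreds, 9 tens, 2 ones (place-value notation) → 9×1000 + 9×100 + 9×10 + 2 = 9992 (decimal)
Convert 0o12200 (octal) → 1×4096 + 2×512 + 2×64 = 5248 (decimal)
Compute 9992 + 5248 = 15240
15240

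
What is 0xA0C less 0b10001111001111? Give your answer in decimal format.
Convert 0xA0C (hexadecimal) → 10×256 + 12 = 2572 (decimal)
Convert 0b10001111001111 (binary) → 8192 + 512 + 256 + 128 + 64 + 8 + 4 + 2 + 1 = 9167 (decimal)
Compute 2572 - 9167 = -6595
-6595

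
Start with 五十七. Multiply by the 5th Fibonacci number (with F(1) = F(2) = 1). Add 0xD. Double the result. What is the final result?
Convert 五十七 (Chinese numeral) → 5×10 + 7 = 57 (decimal)
Start: 57
Convert the 5th Fibonacci number (with F(1) = F(2) = 1) (Fibonacci index) → 1, 1, 2, 3, 5 → 5 (decimal)
57 × 5 = 285
Convert 0xD (hexadecimal) → 13 (decimal)
285 + 13 = 298
298 × 2 = 596
596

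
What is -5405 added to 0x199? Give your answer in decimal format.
Convert 0x199 (hexadecimal) → 1×256 + 9×16 + 9 = 409 (decimal)
Compute -5405 + 409 = -4996
-4996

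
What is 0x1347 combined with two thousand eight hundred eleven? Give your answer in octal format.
Convert 0x1347 (hexadecimal) → 1×4096 + 3×256 + 4×16 + 7 = 4935 (decimal)
Convert two thousand eight hundred eleven (English words) → 2×1000 + 8×100 + 11 = 2811 (decimal)
Compute 4935 + 2811 = 7746
Convert 7746 (decimal) → 7746 = 1×4096 + 7×512 + 1×64 + 2 → 0o17102 (octal)
0o17102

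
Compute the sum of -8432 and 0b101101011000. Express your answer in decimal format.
Convert 0b101101011000 (binary) → 2048 + 512 + 256 + 64 + 16 + 8 = 2904 (decimal)
Compute -8432 + 2904 = -5528
-5528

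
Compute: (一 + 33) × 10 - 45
Convert 一 (Chinese numeral) → 1 (decimal)
Expression in decimal: (1 + 33) × 10 - 45
Parentheses first: 1 + 33 = 34
Multiply: 34 × 10 = 340
Subtract: 340 - 45 = 295
295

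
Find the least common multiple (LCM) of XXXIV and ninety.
Convert XXXIV (Roman numeral) → 10 + 10 + 10 + 4 = 34 (decimal)
Convert ninety (English words) → 90 (decimal)
Compute lcm(34, 90) = 1530
1530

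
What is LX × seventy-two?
Convert LX (Roman numeral) → 50 + 10 = 60 (decimal)
Convert seventy-two (English words) → 72 (decimal)
Compute 60 × 72 = 4320
4320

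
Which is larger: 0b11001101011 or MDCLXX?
Convert 0b11001101011 (binary) → 1024 + 512 + 64 + 32 + 8 + 2 + 1 = 1643 (decimal)
Convert MDCLXX (Roman numeral) → 1000 + 500 + 100 + 50 + 10 + 10 = 1670 (decimal)
Compare 1643 vs 1670: larger = 1670
1670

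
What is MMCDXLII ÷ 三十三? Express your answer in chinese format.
Convert MMCDXLII (Roman numeral) → 1000 + 1000 + 400 + 40 + 1 + 1 = 2442 (decimal)
Convert 三十三 (Chinese numeral) → 3×10 + 3 = 33 (decimal)
Compute 2442 ÷ 33 = 74
Convert 74 (decimal) → 74 = 7×10 + 4 → 七十四 (Chinese numeral)
七十四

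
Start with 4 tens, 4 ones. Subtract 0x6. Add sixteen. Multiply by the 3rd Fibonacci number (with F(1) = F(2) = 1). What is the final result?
Convert 4 tens, 4 ones (place-value notation) → 4×10 + 4 = 44 (decimal)
Start: 44
Convert 0x6 (hexadecimal) → 6 (decimal)
44 - 6 = 38
Convert sixteen (English words) → 16 (decimal)
38 + 16 = 54
Convert the 3rd Fibonacci number (with F(1) = F(2) = 1) (Fibonacci index) → 1, 1, 2 → 2 (decimal)
54 × 2 = 108
108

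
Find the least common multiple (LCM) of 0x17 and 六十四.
Convert 0x17 (hexadecimal) → 1×16 + 7 = 23 (decimal)
Convert 六十四 (Chinese numeral) → 6×10 + 4 = 64 (decimal)
Compute lcm(23, 64) = 1472
1472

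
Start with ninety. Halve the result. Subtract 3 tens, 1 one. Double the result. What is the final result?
Convert ninety (English words) → 90 (decimal)
Start: 90
90 ÷ 2 = 45
Convert 3 tens, 1 one (place-value notation) → 3×10 + 1 = 31 (decimal)
45 - 31 = 14
14 × 2 = 28
28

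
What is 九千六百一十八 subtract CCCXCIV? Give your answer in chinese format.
Convert 九千六百一十八 (Chinese numeral) → 9×1000 + 6×100 + 1×10 + 8 = 9618 (decimal)
Convert CCCXCIV (Roman numeral) → 100 + 100 + 100 + 90 + 4 = 394 (decimal)
Compute 9618 - 394 = 9224
Convert 9224 (decimal) → 9224 = 9×1000 + 2×100 + 2×10 + 4 → 九千二百二十四 (Chinese numeral)
九千二百二十四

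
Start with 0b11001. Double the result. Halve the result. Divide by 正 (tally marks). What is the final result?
Convert 0b11001 (binary) → 16 + 8 + 1 = 25 (decimal)
Start: 25
25 × 2 = 50
50 ÷ 2 = 25
Convert 正 (tally marks) → 5 (decimal)
25 ÷ 5 = 5
5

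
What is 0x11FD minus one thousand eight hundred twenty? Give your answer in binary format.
Convert 0x11FD (hexadecimal) → 1×4096 + 1×256 + 15×16 + 13 = 4605 (decimal)
Convert one thousand eight hundred twenty (English words) → 1×1000 + 8×100 + 20 = 1820 (decimal)
Compute 4605 - 1820 = 2785
Convert 2785 (decimal) → 2785 = 2048 + 512 + 128 + 64 + 32 + 1 → 0b101011100001 (binary)
0b101011100001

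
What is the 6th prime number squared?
The 6th prime number = 13
Compute 13² = 13 × 13 = 169
169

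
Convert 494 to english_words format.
Convert 494 (decimal) → 494 = 4×100 + 94 → four hundred ninety-four (English words)
four hundred ninety-four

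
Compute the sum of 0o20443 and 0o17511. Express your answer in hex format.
Convert 0o20443 (octal) → 2×4096 + 4×64 + 4×8 + 3 = 8483 (decimal)
Convert 0o17511 (octal) → 1×4096 + 7×512 + 5×64 + 1×8 + 1 = 8009 (decimal)
Compute 8483 + 8009 = 16492
Convert 16492 (decimal) → 16492 = 4×4096 + 6×16 + 12 → 0x406C (hexadecimal)
0x406C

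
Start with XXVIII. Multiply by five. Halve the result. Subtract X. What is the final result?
Convert XXVIII (Roman numeral) → 10 + 10 + 5 + 1 + 1 + 1 = 28 (decimal)
Start: 28
Convert five (English words) → 5 (decimal)
28 × 5 = 140
140 ÷ 2 = 70
Convert X (Roman numeral) → 10 (decimal)
70 - 10 = 60
60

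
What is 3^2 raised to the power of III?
Convert 3^2 (power) → 9 (decimal)
Convert III (Roman numeral) → 1 + 1 + 1 = 3 (decimal)
Compute 9 ^ 3 = 729
729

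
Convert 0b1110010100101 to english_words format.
Convert 0b1110010100101 (binary) → 4096 + 2048 + 1024 + 128 + 32 + 4 + 1 = 7333 (decimal)
Convert 7333 (decimal) → 7333 = 7×1000 + 3×100 + 33 → seven thousand three hundred thirty-three (English words)
seven thousand three hundred thirty-three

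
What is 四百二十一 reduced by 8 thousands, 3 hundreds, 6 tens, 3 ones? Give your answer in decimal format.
Convert 四百二十一 (Chinese numeral) → 4×100 + 2×10 + 1 = 421 (decimal)
Convert 8 thousands, 3 hundreds, 6 tens, 3 ones (place-value notation) → 8×1000 + 3×100 + 6×10 + 3 = 8363 (decimal)
Compute 421 - 8363 = -7942
-7942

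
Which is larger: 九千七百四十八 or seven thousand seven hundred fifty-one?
Convert 九千七百四十八 (Chinese numeral) → 9×1000 + 7×100 + 4×10 + 8 = 9748 (decimal)
Convert seven thousand seven hundred fifty-one (English words) → 7×1000 + 7×100 + 51 = 7751 (decimal)
Compare 9748 vs 7751: larger = 9748
9748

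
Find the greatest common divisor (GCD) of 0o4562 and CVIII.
Convert 0o4562 (octal) → 4×512 + 5×64 + 6×8 + 2 = 2418 (decimal)
Convert CVIII (Roman numeral) → 100 + 5 + 1 + 1 + 1 = 108 (decimal)
Compute gcd(2418, 108) = 6
6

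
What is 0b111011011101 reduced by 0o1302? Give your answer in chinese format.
Convert 0b111011011101 (binary) → 2048 + 1024 + 512 + 128 + 64 + 16 + 8 + 4 + 1 = 3805 (decimal)
Convert 0o1302 (octal) → 1×512 + 3×64 + 2 = 706 (decimal)
Compute 3805 - 706 = 3099
Convert 3099 (decimal) → 3099 = 3×1000 + 9×10 + 9 → 三千零九十九 (Chinese numeral)
三千零九十九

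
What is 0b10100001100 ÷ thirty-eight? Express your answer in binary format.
Convert 0b10100001100 (binary) → 1024 + 256 + 8 + 4 = 1292 (decimal)
Convert thirty-eight (English words) → 38 (decimal)
Compute 1292 ÷ 38 = 34
Convert 34 (decimal) → 34 = 32 + 2 → 0b100010 (binary)
0b100010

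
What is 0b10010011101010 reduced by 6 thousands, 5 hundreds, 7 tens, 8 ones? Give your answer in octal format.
Convert 0b10010011101010 (binary) → 8192 + 1024 + 128 + 64 + 32 + 8 + 2 = 9450 (decimal)
Convert 6 thousands, 5 hundreds, 7 tens, 8 ones (place-value notation) → 6×1000 + 5×100 + 7×10 + 8 = 6578 (decimal)
Compute 9450 - 6578 = 2872
Convert 2872 (decimal) → 2872 = 5×512 + 4×64 + 7×8 → 0o5470 (octal)
0o5470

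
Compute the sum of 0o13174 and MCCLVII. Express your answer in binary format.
Convert 0o13174 (octal) → 1×4096 + 3×512 + 1×64 + 7×8 + 4 = 5756 (decimal)
Convert MCCLVII (Roman numeral) → 1000 + 100 + 100 + 50 + 5 + 1 + 1 = 1257 (decimal)
Compute 5756 + 1257 = 7013
Convert 7013 (decimal) → 7013 = 4096 + 2048 + 512 + 256 + 64 + 32 + 4 + 1 → 0b1101101100101 (binary)
0b1101101100101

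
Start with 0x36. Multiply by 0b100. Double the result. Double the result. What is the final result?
Convert 0x36 (hexadecimal) → 3×16 + 6 = 54 (decimal)
Start: 54
Convert 0b100 (binary) → 4 (decimal)
54 × 4 = 216
216 × 2 = 432
432 × 2 = 864
864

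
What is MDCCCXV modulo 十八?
Convert MDCCCXV (Roman numeral) → 1000 + 500 + 100 + 100 + 100 + 10 + 5 = 1815 (decimal)
Convert 十八 (Chinese numeral) → 1×10 + 8 = 18 (decimal)
Compute 1815 mod 18 = 15
15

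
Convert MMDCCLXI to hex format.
Convert MMDCCLXI (Roman numeral) → 1000 + 1000 + 500 + 100 + 100 + 50 + 10 + 1 = 2761 (decimal)
Convert 2761 (decimal) → 2761 = 10×256 + 12×16 + 9 → 0xAC9 (hexadecimal)
0xAC9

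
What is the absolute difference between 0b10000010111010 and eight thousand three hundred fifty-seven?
Convert 0b10000010111010 (binary) → 8192 + 128 + 32 + 16 + 8 + 2 = 8378 (decimal)
Convert eight thousand three hundred fifty-seven (English words) → 8×1000 + 3×100 + 57 = 8357 (decimal)
Compute |8378 - 8357| = 21
21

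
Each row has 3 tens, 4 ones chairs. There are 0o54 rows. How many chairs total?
Convert 3 tens, 4 ones (place-value notation) → 3×10 + 4 = 34 (decimal)
Convert 0o54 (octal) → 5×8 + 4 = 44 (decimal)
Compute 34 × 44 = 1496
1496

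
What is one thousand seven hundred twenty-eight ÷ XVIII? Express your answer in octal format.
Convert one thousand seven hundred twenty-eight (English words) → 1×1000 + 7×100 + 28 = 1728 (decimal)
Convert XVIII (Roman numeral) → 10 + 5 + 1 + 1 + 1 = 18 (decimal)
Compute 1728 ÷ 18 = 96
Convert 96 (decimal) → 96 = 1×64 + 4×8 → 0o140 (octal)
0o140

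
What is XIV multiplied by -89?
Convert XIV (Roman numeral) → 10 + 4 = 14 (decimal)
Compute 14 × -89 = -1246
-1246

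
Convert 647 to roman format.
Convert 647 (decimal) → 647 = 500 + 100 + 40 + 5 + 1 + 1 → DCXLVII (Roman numeral)
DCXLVII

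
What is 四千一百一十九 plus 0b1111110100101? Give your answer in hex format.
Convert 四千一百一十九 (Chinese numeral) → 4×1000 + 1×100 + 1×10 + 9 = 4119 (decimal)
Convert 0b1111110100101 (binary) → 4096 + 2048 + 1024 + 512 + 256 + 128 + 32 + 4 + 1 = 8101 (decimal)
Compute 4119 + 8101 = 12220
Convert 12220 (decimal) → 12220 = 2×4096 + 15×256 + 11×16 + 12 → 0x2FBC (hexadecimal)
0x2FBC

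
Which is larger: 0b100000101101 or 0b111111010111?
Convert 0b100000101101 (binary) → 2048 + 32 + 8 + 4 + 1 = 2093 (decimal)
Convert 0b111111010111 (binary) → 2048 + 1024 + 512 + 256 + 128 + 64 + 16 + 4 + 2 + 1 = 4055 (decimal)
Compare 2093 vs 4055: larger = 4055
4055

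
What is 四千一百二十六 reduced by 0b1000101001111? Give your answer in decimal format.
Convert 四千一百二十六 (Chinese numeral) → 4×1000 + 1×100 + 2×10 + 6 = 4126 (decimal)
Convert 0b1000101001111 (binary) → 4096 + 256 + 64 + 8 + 4 + 2 + 1 = 4431 (decimal)
Compute 4126 - 4431 = -305
-305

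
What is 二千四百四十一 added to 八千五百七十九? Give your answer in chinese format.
Convert 二千四百四十一 (Chinese numeral) → 2×1000 + 4×100 + 4×10 + 1 = 2441 (decimal)
Convert 八千五百七十九 (Chinese numeral) → 8×1000 + 5×100 + 7×10 + 9 = 8579 (decimal)
Compute 2441 + 8579 = 11020
Convert 11020 (decimal) → 11020 = 1×10000 + 1×1000 + 2×10 → 一万一千零二十 (Chinese numeral)
一万一千零二十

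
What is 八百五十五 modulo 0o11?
Convert 八百五十五 (Chinese numeral) → 8×100 + 5×10 + 5 = 855 (decimal)
Convert 0o11 (octal) → 1×8 + 1 = 9 (decimal)
Compute 855 mod 9 = 0
0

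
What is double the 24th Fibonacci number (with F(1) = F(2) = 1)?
The 24th Fibonacci number (with F(1) = F(2) = 1) = 46368
Compute 46368 × 2 = 92736
92736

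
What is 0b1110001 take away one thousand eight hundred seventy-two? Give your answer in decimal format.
Convert 0b1110001 (binary) → 64 + 32 + 16 + 1 = 113 (decimal)
Convert one thousand eight hundred seventy-two (English words) → 1×1000 + 8×100 + 72 = 1872 (decimal)
Compute 113 - 1872 = -1759
-1759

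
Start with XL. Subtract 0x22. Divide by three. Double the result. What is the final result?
Convert XL (Roman numeral) → 40 (decimal)
Start: 40
Convert 0x22 (hexadecimal) → 2×16 + 2 = 34 (decimal)
40 - 34 = 6
Convert three (English words) → 3 (decimal)
6 ÷ 3 = 2
2 × 2 = 4
4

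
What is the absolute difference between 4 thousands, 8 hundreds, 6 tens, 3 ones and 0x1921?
Convert 4 thousands, 8 hundreds, 6 tens, 3 ones (place-value notation) → 4×1000 + 8×100 + 6×10 + 3 = 4863 (decimal)
Convert 0x1921 (hexadecimal) → 1×4096 + 9×256 + 2×16 + 1 = 6433 (decimal)
Compute |4863 - 6433| = 1570
1570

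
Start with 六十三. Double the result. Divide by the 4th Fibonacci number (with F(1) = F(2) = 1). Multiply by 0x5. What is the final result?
Convert 六十三 (Chinese numeral) → 6×10 + 3 = 63 (decimal)
Start: 63
63 × 2 = 126
Convert the 4th Fibonacci number (with F(1) = F(2) = 1) (Fibonacci index) → 1, 1, 2, 3 → 3 (decimal)
126 ÷ 3 = 42
Convert 0x5 (hexadecimal) → 5 (decimal)
42 × 5 = 210
210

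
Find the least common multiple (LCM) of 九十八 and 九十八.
Convert 九十八 (Chinese numeral) → 9×10 + 8 = 98 (decimal)
Convert 九十八 (Chinese numeral) → 9×10 + 8 = 98 (decimal)
Compute lcm(98, 98) = 98
98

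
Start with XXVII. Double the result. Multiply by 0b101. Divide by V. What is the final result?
Convert XXVII (Roman numeral) → 10 + 10 + 5 + 1 + 1 = 27 (decimal)
Start: 27
27 × 2 = 54
Convert 0b101 (binary) → 4 + 1 = 5 (decimal)
54 × 5 = 270
Convert V (Roman numeral) → 5 (decimal)
270 ÷ 5 = 54
54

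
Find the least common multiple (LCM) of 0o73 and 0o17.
Convert 0o73 (octal) → 7×8 + 3 = 59 (decimal)
Convert 0o17 (octal) → 1×8 + 7 = 15 (decimal)
Compute lcm(59, 15) = 885
885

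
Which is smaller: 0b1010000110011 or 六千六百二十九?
Convert 0b1010000110011 (binary) → 4096 + 1024 + 32 + 16 + 2 + 1 = 5171 (decimal)
Convert 六千六百二十九 (Chinese numeral) → 6×1000 + 6×100 + 2×10 + 9 = 6629 (decimal)
Compare 5171 vs 6629: smaller = 5171
5171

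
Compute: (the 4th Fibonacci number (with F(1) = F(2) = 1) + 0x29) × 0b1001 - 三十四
Convert the 4th Fibonacci number (with F(1) = F(2) = 1) (Fibonacci index) → 1, 1, 2, 3 → 3 (decimal)
Convert 0x29 (hexadecimal) → 2×16 + 9 = 41 (decimal)
Convert 0b1001 (binary) → 8 + 1 = 9 (decimal)
Convert 三十四 (Chinese numeral) → 3×10 + 4 = 34 (decimal)
Expression in decimal: (3 + 41) × 9 - 34
Parentheses first: 3 + 41 = 44
Multiply: 44 × 9 = 396
Subtract: 396 - 34 = 362
362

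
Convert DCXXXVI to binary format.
Convert DCXXXVI (Roman numeral) → 500 + 100 + 10 + 10 + 10 + 5 + 1 = 636 (decimal)
Convert 636 (decimal) → 636 = 512 + 64 + 32 + 16 + 8 + 4 → 0b1001111100 (binary)
0b1001111100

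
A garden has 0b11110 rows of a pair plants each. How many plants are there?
Convert a pair (colloquial) → 2 (decimal)
Convert 0b11110 (binary) → 16 + 8 + 4 + 2 = 30 (decimal)
Compute 2 × 30 = 60
60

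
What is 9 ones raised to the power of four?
Convert 9 ones (place-value notation) → 9 (decimal)
Convert four (English words) → 4 (decimal)
Compute 9 ^ 4 = 6561
6561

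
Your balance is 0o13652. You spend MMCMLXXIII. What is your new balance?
Convert 0o13652 (octal) → 1×4096 + 3×512 + 6×64 + 5×8 + 2 = 6058 (decimal)
Convert MMCMLXXIII (Roman numeral) → 1000 + 1000 + 900 + 50 + 10 + 10 + 1 + 1 + 1 = 2973 (decimal)
Compute 6058 - 2973 = 3085
3085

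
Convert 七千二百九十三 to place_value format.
Convert 七千二百九十三 (Chinese numeral) → 7×1000 + 2×100 + 9×10 + 3 = 7293 (decimal)
Convert 7293 (decimal) → 7293 = 7×1000 + 2×100 + 9×10 + 3 → 7 thousands, 2 hundreds, 9 tens, 3 ones (place-value notation)
7 thousands, 2 hundreds, 9 tens, 3 ones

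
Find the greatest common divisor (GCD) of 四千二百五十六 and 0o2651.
Convert 四千二百五十六 (Chinese numeral) → 4×1000 + 2×100 + 5×10 + 6 = 4256 (decimal)
Convert 0o2651 (octal) → 2×512 + 6×64 + 5×8 + 1 = 1449 (decimal)
Compute gcd(4256, 1449) = 7
7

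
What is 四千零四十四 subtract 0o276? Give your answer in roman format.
Convert 四千零四十四 (Chinese numeral) → 4×1000 + 4×10 + 4 = 4044 (decimal)
Convert 0o276 (octal) → 2×64 + 7×8 + 6 = 190 (decimal)
Compute 4044 - 190 = 3854
Convert 3854 (decimal) → 3854 = 1000 + 1000 + 1000 + 500 + 100 + 100 + 100 + 50 + 4 → MMMDCCCLIV (Roman numeral)
MMMDCCCLIV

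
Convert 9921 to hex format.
Convert 9921 (decimal) → 9921 = 2×4096 + 6×256 + 12×16 + 1 → 0x26C1 (hexadecimal)
0x26C1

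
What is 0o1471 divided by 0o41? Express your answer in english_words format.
Convert 0o1471 (octal) → 1×512 + 4×64 + 7×8 + 1 = 825 (decimal)
Convert 0o41 (octal) → 4×8 + 1 = 33 (decimal)
Compute 825 ÷ 33 = 25
Convert 25 (decimal) → twenty-five (English words)
twenty-five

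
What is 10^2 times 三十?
Convert 10^2 (power) → 100 (decimal)
Convert 三十 (Chinese numeral) → 3×10 = 30 (decimal)
Compute 100 × 30 = 3000
3000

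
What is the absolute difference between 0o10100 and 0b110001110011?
Convert 0o10100 (octal) → 1×4096 + 1×64 = 4160 (decimal)
Convert 0b110001110011 (binary) → 2048 + 1024 + 64 + 32 + 16 + 2 + 1 = 3187 (decimal)
Compute |4160 - 3187| = 973
973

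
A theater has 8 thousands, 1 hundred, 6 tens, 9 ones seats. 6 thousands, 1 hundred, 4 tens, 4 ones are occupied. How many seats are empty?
Convert 8 thousands, 1 hundred, 6 tens, 9 ones (place-value notation) → 8×1000 + 1×100 + 6×10 + 9 = 8169 (decimal)
Convert 6 thousands, 1 hundred, 4 tens, 4 ones (place-value notation) → 6×1000 + 1×100 + 4×10 + 4 = 6144 (decimal)
Compute 8169 - 6144 = 2025
2025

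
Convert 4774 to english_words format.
Convert 4774 (decimal) → 4774 = 4×1000 + 7×100 + 74 → four thousand seven hundred seventy-four (English words)
four thousand seven hundred seventy-four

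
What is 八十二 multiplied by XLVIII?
Convert 八十二 (Chinese numeral) → 8×10 + 2 = 82 (decimal)
Convert XLVIII (Roman numeral) → 40 + 5 + 1 + 1 + 1 = 48 (decimal)
Compute 82 × 48 = 3936
3936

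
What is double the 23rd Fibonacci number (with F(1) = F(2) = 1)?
The 23rd Fibonacci number (with F(1) = F(2) = 1) = 28657
Compute 28657 × 2 = 57314
57314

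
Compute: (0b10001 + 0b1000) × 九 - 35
Convert 0b10001 (binary) → 16 + 1 = 17 (decimal)
Convert 0b1000 (binary) → 8 (decimal)
Convert 九 (Chinese numeral) → 9 (decimal)
Expression in decimal: (17 + 8) × 9 - 35
Parentheses first: 17 + 8 = 25
Multiply: 25 × 9 = 225
Subtract: 225 - 35 = 190
190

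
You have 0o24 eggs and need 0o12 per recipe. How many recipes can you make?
Convert 0o24 (octal) → 2×8 + 4 = 20 (decimal)
Convert 0o12 (octal) → 1×8 + 2 = 10 (decimal)
Compute 20 ÷ 10 = 2
2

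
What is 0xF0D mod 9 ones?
Convert 0xF0D (hexadecimal) → 15×256 + 13 = 3853 (decimal)
Convert 9 ones (place-value notation) → 9 (decimal)
Compute 3853 mod 9 = 1
1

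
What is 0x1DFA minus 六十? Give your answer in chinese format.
Convert 0x1DFA (hexadecimal) → 1×4096 + 13×256 + 15×16 + 10 = 7674 (decimal)
Convert 六十 (Chinese numeral) → 6×10 = 60 (decimal)
Compute 7674 - 60 = 7614
Convert 7614 (decimal) → 7614 = 7×1000 + 6×100 + 1×10 + 4 → 七千六百一十四 (Chinese numeral)
七千六百一十四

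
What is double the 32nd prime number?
The 32nd prime number = 131
Compute 131 × 2 = 262
262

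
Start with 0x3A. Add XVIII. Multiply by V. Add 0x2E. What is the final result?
Convert 0x3A (hexadecimal) → 3×16 + 10 = 58 (decimal)
Start: 58
Convert XVIII (Roman numeral) → 10 + 5 + 1 + 1 + 1 = 18 (decimal)
58 + 18 = 76
Convert V (Roman numeral) → 5 (decimal)
76 × 5 = 380
Convert 0x2E (hexadecimal) → 2×16 + 14 = 46 (decimal)
380 + 46 = 426
426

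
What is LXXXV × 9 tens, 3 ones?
Convert LXXXV (Roman numeral) → 50 + 10 + 10 + 10 + 5 = 85 (decimal)
Convert 9 tens, 3 ones (place-value notation) → 9×10 + 3 = 93 (decimal)
Compute 85 × 93 = 7905
7905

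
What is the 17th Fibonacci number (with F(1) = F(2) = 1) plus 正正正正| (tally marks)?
The 17th Fibonacci number (with F(1) = F(2) = 1) = 1597
Convert 正正正正| (tally marks) → 5 + 5 + 5 + 5 + 1 = 21 (decimal)
Compute 1597 + 21 = 1618
1618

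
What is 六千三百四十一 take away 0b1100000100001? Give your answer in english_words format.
Convert 六千三百四十一 (Chinese numeral) → 6×1000 + 3×100 + 4×10 + 1 = 6341 (decimal)
Convert 0b1100000100001 (binary) → 4096 + 2048 + 32 + 1 = 6177 (decimal)
Compute 6341 - 6177 = 164
Convert 164 (decimal) → 164 = 1×100 + 64 → one hundred sixty-four (English words)
one hundred sixty-four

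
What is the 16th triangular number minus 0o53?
The 16th triangular number = 16×17/2 = 136
Convert 0o53 (octal) → 5×8 + 3 = 43 (decimal)
Compute 136 - 43 = 93
93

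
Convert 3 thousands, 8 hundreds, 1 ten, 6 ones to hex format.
Convert 3 thousands, 8 hundreds, 1 ten, 6 ones (place-value notation) → 3×1000 + 8×100 + 1×10 + 6 = 3816 (decimal)
Convert 3816 (decimal) → 3816 = 14×256 + 14×16 + 8 → 0xEE8 (hexadecimal)
0xEE8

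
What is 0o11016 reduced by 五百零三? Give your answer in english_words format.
Convert 0o11016 (octal) → 1×4096 + 1×512 + 1×8 + 6 = 4622 (decimal)
Convert 五百零三 (Chinese numeral) → 5×100 + 3 = 503 (decimal)
Compute 4622 - 503 = 4119
Convert 4119 (decimal) → 4119 = 4×1000 + 1×100 + 19 → four thousand one hundred nineteen (English words)
four thousand one hundred nineteen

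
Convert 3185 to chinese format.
Convert 3185 (decimal) → 3185 = 3×1000 + 1×100 + 8×10 + 5 → 三千一百八十五 (Chinese numeral)
三千一百八十五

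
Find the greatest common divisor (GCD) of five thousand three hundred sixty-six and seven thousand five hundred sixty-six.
Convert five thousand three hundred sixty-six (English words) → 5×1000 + 3×100 + 66 = 5366 (decimal)
Convert seven thousand five hundred sixty-six (English words) → 7×1000 + 5×100 + 66 = 7566 (decimal)
Compute gcd(5366, 7566) = 2
2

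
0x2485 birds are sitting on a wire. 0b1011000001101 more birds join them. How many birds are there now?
Convert 0x2485 (hexadecimal) → 2×4096 + 4×256 + 8×16 + 5 = 9349 (decimal)
Convert 0b1011000001101 (binary) → 4096 + 1024 + 512 + 8 + 4 + 1 = 5645 (decimal)
Compute 9349 + 5645 = 14994
14994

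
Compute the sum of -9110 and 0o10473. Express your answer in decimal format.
Convert 0o10473 (octal) → 1×4096 + 4×64 + 7×8 + 3 = 4411 (decimal)
Compute -9110 + 4411 = -4699
-4699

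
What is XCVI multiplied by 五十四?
Convert XCVI (Roman numeral) → 90 + 5 + 1 = 96 (decimal)
Convert 五十四 (Chinese numeral) → 5×10 + 4 = 54 (decimal)
Compute 96 × 54 = 5184
5184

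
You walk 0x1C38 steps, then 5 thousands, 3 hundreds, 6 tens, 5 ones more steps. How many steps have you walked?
Convert 0x1C38 (hexadecimal) → 1×4096 + 12×256 + 3×16 + 8 = 7224 (decimal)
Convert 5 thousands, 3 hundreds, 6 tens, 5 ones (place-value notation) → 5×1000 + 3×100 + 6×10 + 5 = 5365 (decimal)
Compute 7224 + 5365 = 12589
12589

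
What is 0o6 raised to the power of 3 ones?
Convert 0o6 (octal) → 6 (decimal)
Convert 3 ones (place-value notation) → 3 (decimal)
Compute 6 ^ 3 = 216
216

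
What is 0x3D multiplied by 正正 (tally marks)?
Convert 0x3D (hexadecimal) → 3×16 + 13 = 61 (decimal)
Convert 正正 (tally marks) → 5 + 5 = 10 (decimal)
Compute 61 × 10 = 610
610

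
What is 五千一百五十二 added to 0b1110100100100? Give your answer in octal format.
Convert 五千一百五十二 (Chinese numeral) → 5×1000 + 1×100 + 5×10 + 2 = 5152 (decimal)
Convert 0b1110100100100 (binary) → 4096 + 2048 + 1024 + 256 + 32 + 4 = 7460 (decimal)
Compute 5152 + 7460 = 12612
Convert 12612 (decimal) → 12612 = 3×4096 + 5×64 + 4 → 0o30504 (octal)
0o30504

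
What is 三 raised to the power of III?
Convert 三 (Chinese numeral) → 3 (decimal)
Convert III (Roman numeral) → 1 + 1 + 1 = 3 (decimal)
Compute 3 ^ 3 = 27
27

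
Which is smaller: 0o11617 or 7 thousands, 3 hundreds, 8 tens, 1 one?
Convert 0o11617 (octal) → 1×4096 + 1×512 + 6×64 + 1×8 + 7 = 5007 (decimal)
Convert 7 thousands, 3 hundreds, 8 tens, 1 one (place-value notation) → 7×1000 + 3×100 + 8×10 + 1 = 7381 (decimal)
Compare 5007 vs 7381: smaller = 5007
5007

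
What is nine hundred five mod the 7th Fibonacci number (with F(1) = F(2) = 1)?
Convert nine hundred five (English words) → 9×100 + 5 = 905 (decimal)
Convert the 7th Fibonacci number (with F(1) = F(2) = 1) (Fibonacci index) → 1, 1, 2, 3, 5, 8, 13 → 13 (decimal)
Compute 905 mod 13 = 8
8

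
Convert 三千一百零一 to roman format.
Convert 三千一百零一 (Chinese numeral) → 3×1000 + 1×100 + 1 = 3101 (decimal)
Convert 3101 (decimal) → 3101 = 1000 + 1000 + 1000 + 100 + 1 → MMMCI (Roman numeral)
MMMCI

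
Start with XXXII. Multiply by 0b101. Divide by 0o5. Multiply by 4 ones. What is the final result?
Convert XXXII (Roman numeral) → 10 + 10 + 10 + 1 + 1 = 32 (decimal)
Start: 32
Convert 0b101 (binary) → 4 + 1 = 5 (decimal)
32 × 5 = 160
Convert 0o5 (octal) → 5 (decimal)
160 ÷ 5 = 32
Convert 4 ones (place-value notation) → 4 (decimal)
32 × 4 = 128
128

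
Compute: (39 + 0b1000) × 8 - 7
Convert 0b1000 (binary) → 8 (decimal)
Expression in decimal: (39 + 8) × 8 - 7
Parentheses first: 39 + 8 = 47
Multiply: 47 × 8 = 376
Subtract: 376 - 7 = 369
369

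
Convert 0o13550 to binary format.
Convert 0o13550 (octal) → 1×4096 + 3×512 + 5×64 + 5×8 = 5992 (decimal)
Convert 5992 (decimal) → 5992 = 4096 + 1024 + 512 + 256 + 64 + 32 + 8 → 0b1011101101000 (binary)
0b1011101101000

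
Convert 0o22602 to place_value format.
Convert 0o22602 (octal) → 2×4096 + 2×512 + 6×64 + 2 = 9602 (decimal)
Convert 9602 (decimal) → 9602 = 9×1000 + 6×100 + 2 → 9 thousands, 6 hundreds, 2 ones (place-value notation)
9 thousands, 6 hundreds, 2 ones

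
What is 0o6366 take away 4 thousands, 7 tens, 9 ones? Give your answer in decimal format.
Convert 0o6366 (octal) → 6×512 + 3×64 + 6×8 + 6 = 3318 (decimal)
Convert 4 thousands, 7 tens, 9 ones (place-value notation) → 4×1000 + 7×10 + 9 = 4079 (decimal)
Compute 3318 - 4079 = -761
-761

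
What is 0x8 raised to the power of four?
Convert 0x8 (hexadecimal) → 8 (decimal)
Convert four (English words) → 4 (decimal)
Compute 8 ^ 4 = 4096
4096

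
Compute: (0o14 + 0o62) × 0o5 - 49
Convert 0o14 (octal) → 1×8 + 4 = 12 (decimal)
Convert 0o62 (octal) → 6×8 + 2 = 50 (decimal)
Convert 0o5 (octal) → 5 (decimal)
Expression in decimal: (12 + 50) × 5 - 49
Parentheses first: 12 + 50 = 62
Multiply: 62 × 5 = 310
Subtract: 310 - 49 = 261
261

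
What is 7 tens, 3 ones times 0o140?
Convert 7 tens, 3 ones (place-value notation) → 7×10 + 3 = 73 (decimal)
Convert 0o140 (octal) → 1×64 + 4×8 = 96 (decimal)
Compute 73 × 96 = 7008
7008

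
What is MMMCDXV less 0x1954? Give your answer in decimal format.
Convert MMMCDXV (Roman numeral) → 1000 + 1000 + 1000 + 400 + 10 + 5 = 3415 (decimal)
Convert 0x1954 (hexadecimal) → 1×4096 + 9×256 + 5×16 + 4 = 6484 (decimal)
Compute 3415 - 6484 = -3069
-3069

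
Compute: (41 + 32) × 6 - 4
Parentheses first: 41 + 32 = 73
Multiply: 73 × 6 = 438
Subtract: 438 - 4 = 434
434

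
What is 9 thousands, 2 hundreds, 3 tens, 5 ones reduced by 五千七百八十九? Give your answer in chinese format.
Convert 9 thousands, 2 hundreds, 3 tens, 5 ones (place-value notation) → 9×1000 + 2×100 + 3×10 + 5 = 9235 (decimal)
Convert 五千七百八十九 (Chinese numeral) → 5×1000 + 7×100 + 8×10 + 9 = 5789 (decimal)
Compute 9235 - 5789 = 3446
Convert 3446 (decimal) → 3446 = 3×1000 + 4×100 + 4×10 + 6 → 三千四百四十六 (Chinese numeral)
三千四百四十六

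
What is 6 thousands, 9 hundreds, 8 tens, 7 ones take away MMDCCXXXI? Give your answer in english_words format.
Convert 6 thousands, 9 hundreds, 8 tens, 7 ones (place-value notation) → 6×1000 + 9×100 + 8×10 + 7 = 6987 (decimal)
Convert MMDCCXXXI (Roman numeral) → 1000 + 1000 + 500 + 100 + 100 + 10 + 10 + 10 + 1 = 2731 (decimal)
Compute 6987 - 2731 = 4256
Convert 4256 (decimal) → 4256 = 4×1000 + 2×100 + 56 → four thousand two hundred fifty-six (English words)
four thousand two hundred fifty-six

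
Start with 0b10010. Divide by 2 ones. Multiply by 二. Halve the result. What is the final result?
Convert 0b10010 (binary) → 16 + 2 = 18 (decimal)
Start: 18
Convert 2 ones (place-value notation) → 2 (decimal)
18 ÷ 2 = 9
Convert 二 (Chinese numeral) → 2 (decimal)
9 × 2 = 18
18 ÷ 2 = 9
9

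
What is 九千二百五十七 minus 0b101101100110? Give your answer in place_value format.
Convert 九千二百五十七 (Chinese numeral) → 9×1000 + 2×100 + 5×10 + 7 = 9257 (decimal)
Convert 0b101101100110 (binary) → 2048 + 512 + 256 + 64 + 32 + 4 + 2 = 2918 (decimal)
Compute 9257 - 2918 = 6339
Convert 6339 (decimal) → 6339 = 6×1000 + 3×100 + 3×10 + 9 → 6 thousands, 3 hundreds, 3 tens, 9 ones (place-value notation)
6 thousands, 3 hundreds, 3 tens, 9 ones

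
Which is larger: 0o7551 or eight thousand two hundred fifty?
Convert 0o7551 (octal) → 7×512 + 5×64 + 5×8 + 1 = 3945 (decimal)
Convert eight thousand two hundred fifty (English words) → 8×1000 + 2×100 + 50 = 8250 (decimal)
Compare 3945 vs 8250: larger = 8250
8250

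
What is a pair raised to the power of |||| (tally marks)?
Convert a pair (colloquial) → 2 (decimal)
Convert |||| (tally marks) → 4 (decimal)
Compute 2 ^ 4 = 16
16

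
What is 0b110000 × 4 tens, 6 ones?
Convert 0b110000 (binary) → 32 + 16 = 48 (decimal)
Convert 4 tens, 6 ones (place-value notation) → 4×10 + 6 = 46 (decimal)
Compute 48 × 46 = 2208
2208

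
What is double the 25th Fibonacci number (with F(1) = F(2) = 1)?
The 25th Fibonacci number (with F(1) = F(2) = 1) = 75025
Compute 75025 × 2 = 150050
150050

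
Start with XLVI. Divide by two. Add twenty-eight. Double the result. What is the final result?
Convert XLVI (Roman numeral) → 40 + 5 + 1 = 46 (decimal)
Start: 46
Convert two (English words) → 2 (decimal)
46 ÷ 2 = 23
Convert twenty-eight (English words) → 28 (decimal)
23 + 28 = 51
51 × 2 = 102
102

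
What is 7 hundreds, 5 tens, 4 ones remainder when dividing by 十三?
Convert 7 hundreds, 5 tens, 4 ones (place-value notation) → 7×100 + 5×10 + 4 = 754 (decimal)
Convert 十三 (Chinese numeral) → 1×10 + 3 = 13 (decimal)
Compute 754 mod 13 = 0
0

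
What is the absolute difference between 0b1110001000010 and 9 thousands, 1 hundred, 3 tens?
Convert 0b1110001000010 (binary) → 4096 + 2048 + 1024 + 64 + 2 = 7234 (decimal)
Convert 9 thousands, 1 hundred, 3 tens (place-value notation) → 9×1000 + 1×100 + 3×10 = 9130 (decimal)
Compute |7234 - 9130| = 1896
1896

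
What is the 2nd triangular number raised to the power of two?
Convert the 2nd triangular number (triangular index) → 2×3/2 = 3 (decimal)
Convert two (English words) → 2 (decimal)
Compute 3 ^ 2 = 9
9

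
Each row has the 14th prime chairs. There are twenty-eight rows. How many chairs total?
Convert the 14th prime (prime index) → 43 (decimal)
Convert twenty-eight (English words) → 28 (decimal)
Compute 43 × 28 = 1204
1204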